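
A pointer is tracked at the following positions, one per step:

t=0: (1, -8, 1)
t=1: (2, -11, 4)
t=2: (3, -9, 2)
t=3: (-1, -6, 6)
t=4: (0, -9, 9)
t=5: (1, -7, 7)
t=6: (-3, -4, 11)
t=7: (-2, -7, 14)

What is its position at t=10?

Differencing gives (+1, -3, +3), (+1, +2, -2), (-4, +3, +4), (+1, -3, +3), (+1, +2, -2), (-4, +3, +4), (+1, -3, +3). This is the pattern (+1, -3, +3), (+1, +2, -2), (-4, +3, +4) repeated.
step 8: apply (+1, +2, -2) → (-1, -5, 12)
step 9: apply (-4, +3, +4) → (-5, -2, 16)
step 10: apply (+1, -3, +3) → (-4, -5, 19)

(-4, -5, 19)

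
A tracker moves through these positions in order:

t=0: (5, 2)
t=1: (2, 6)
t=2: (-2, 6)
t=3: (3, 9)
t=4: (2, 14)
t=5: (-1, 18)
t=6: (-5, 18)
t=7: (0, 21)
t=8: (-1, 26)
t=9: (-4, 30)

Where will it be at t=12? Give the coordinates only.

The moves between consecutive positions are (-3, +4), (-4, +0), (+5, +3), (-1, +5), (-3, +4), (-4, +0), (+5, +3), (-1, +5), (-3, +4); they repeat the 4-cycle [(-3, +4), (-4, +0), (+5, +3), (-1, +5)].
step 10: apply (-4, +0) → (-8, 30)
step 11: apply (+5, +3) → (-3, 33)
step 12: apply (-1, +5) → (-4, 38)

(-4, 38)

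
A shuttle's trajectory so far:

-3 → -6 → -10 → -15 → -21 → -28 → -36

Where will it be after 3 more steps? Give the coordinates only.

-66

Successive displacements: -3, -4, -5, -6, -7, -8 — each changes by -1.
step 7: -36 − 9 → -45
step 8: -45 − 10 → -55
step 9: -55 − 11 → -66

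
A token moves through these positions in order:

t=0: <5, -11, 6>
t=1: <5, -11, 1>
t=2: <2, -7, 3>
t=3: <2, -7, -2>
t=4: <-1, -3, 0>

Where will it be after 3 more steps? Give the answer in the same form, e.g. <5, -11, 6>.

<-4, 1, -8>

Differencing gives <+0, +0, -5>, <-3, +4, +2>, <+0, +0, -5>, <-3, +4, +2>. This is the pattern <+0, +0, -5>, <-3, +4, +2> repeated.
step 5: apply <+0, +0, -5> → <-1, -3, -5>
step 6: apply <-3, +4, +2> → <-4, 1, -3>
step 7: apply <+0, +0, -5> → <-4, 1, -8>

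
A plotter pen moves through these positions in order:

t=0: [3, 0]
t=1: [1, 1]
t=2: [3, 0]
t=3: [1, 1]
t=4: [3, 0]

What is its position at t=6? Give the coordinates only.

[3, 0]

Consecutive displacements [-2, +1], [+2, -1], [-2, +1], [+2, -1] scale by a factor of -1 each step.
step 5: [3, 0] + [-2, +1] → [1, 1]
step 6: [1, 1] + [+2, -1] → [3, 0]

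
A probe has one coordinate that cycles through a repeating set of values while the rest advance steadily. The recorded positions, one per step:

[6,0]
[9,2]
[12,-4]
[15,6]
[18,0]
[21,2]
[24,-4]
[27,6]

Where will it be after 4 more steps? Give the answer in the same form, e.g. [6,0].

[39,6]

First: linear, +3 per step → 39 at step 11.
Second: cycles through 0, 2, -4, 6 every 4 steps. Step 11 lands at position 3 of the cycle → 6.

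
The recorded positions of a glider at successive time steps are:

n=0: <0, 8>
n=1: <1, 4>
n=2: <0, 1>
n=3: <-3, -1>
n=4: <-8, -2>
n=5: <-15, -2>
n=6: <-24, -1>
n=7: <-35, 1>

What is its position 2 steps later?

<-63, 8>

Successive displacements: <+1, -4>, <-1, -3>, <-3, -2>, <-5, -1>, <-7, +0>, <-9, +1>, <-11, +2> — each changes by <-2, +1>.
step 8: <-35, 1> + <-13, +3> → <-48, 4>
step 9: <-48, 4> + <-15, +4> → <-63, 8>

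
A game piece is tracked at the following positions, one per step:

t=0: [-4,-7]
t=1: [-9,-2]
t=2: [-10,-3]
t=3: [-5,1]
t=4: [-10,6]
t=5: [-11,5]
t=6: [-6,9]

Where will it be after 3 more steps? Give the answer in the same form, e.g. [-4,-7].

The moves between consecutive positions are [-5,+5], [-1,-1], [+5,+4], [-5,+5], [-1,-1], [+5,+4]; they repeat the 3-cycle [[-5,+5], [-1,-1], [+5,+4]].
step 7: apply [-5,+5] → [-11,14]
step 8: apply [-1,-1] → [-12,13]
step 9: apply [+5,+4] → [-7,17]

[-7,17]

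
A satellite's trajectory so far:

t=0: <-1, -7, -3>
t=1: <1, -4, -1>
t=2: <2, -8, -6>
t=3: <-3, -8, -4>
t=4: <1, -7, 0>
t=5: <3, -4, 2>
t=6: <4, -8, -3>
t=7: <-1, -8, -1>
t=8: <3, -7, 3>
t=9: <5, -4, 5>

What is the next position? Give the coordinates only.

The moves between consecutive positions are <+2, +3, +2>, <+1, -4, -5>, <-5, +0, +2>, <+4, +1, +4>, <+2, +3, +2>, <+1, -4, -5>, <-5, +0, +2>, <+4, +1, +4>, <+2, +3, +2>; they repeat the 4-cycle [<+2, +3, +2>, <+1, -4, -5>, <-5, +0, +2>, <+4, +1, +4>].
step 10: apply <+1, -4, -5> → <6, -8, 0>

<6, -8, 0>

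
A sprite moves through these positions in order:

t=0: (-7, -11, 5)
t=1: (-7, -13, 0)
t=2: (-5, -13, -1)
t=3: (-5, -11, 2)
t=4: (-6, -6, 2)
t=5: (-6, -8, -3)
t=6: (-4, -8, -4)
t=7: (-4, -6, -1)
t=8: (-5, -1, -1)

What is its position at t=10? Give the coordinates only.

Differencing gives (+0, -2, -5), (+2, +0, -1), (+0, +2, +3), (-1, +5, +0), (+0, -2, -5), (+2, +0, -1), (+0, +2, +3), (-1, +5, +0). This is the pattern (+0, -2, -5), (+2, +0, -1), (+0, +2, +3), (-1, +5, +0) repeated.
step 9: apply (+0, -2, -5) → (-5, -3, -6)
step 10: apply (+2, +0, -1) → (-3, -3, -7)

(-3, -3, -7)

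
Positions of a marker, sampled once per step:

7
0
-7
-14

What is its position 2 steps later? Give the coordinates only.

The position changes by -7 every step.
step 4: -14 − 7 → -21
step 5: -21 − 7 → -28

-28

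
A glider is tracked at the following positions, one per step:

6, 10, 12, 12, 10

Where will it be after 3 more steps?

-8

First differences are +4, +2, +0, -2; their common second difference is -2 (constant acceleration).
step 5: 10 − 4 → 6
step 6: 6 − 6 → 0
step 7: 0 − 8 → -8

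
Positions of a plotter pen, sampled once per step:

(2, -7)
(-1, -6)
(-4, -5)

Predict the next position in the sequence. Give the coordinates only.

(-7, -4)

Each step adds (-3, +1) to the position.
step 3: (-4, -5) + (-3, +1) → (-7, -4)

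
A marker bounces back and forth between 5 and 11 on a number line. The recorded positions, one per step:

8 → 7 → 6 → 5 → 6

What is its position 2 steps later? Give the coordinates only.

8

The value travels 1 per step and bounces off the walls at 5 and 11.
  step 5: 6 → 7
  step 6: 7 → 8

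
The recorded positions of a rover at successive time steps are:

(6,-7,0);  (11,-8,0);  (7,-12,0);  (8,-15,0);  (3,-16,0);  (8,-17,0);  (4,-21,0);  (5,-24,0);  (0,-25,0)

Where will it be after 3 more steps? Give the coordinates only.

The moves between consecutive positions are (+5,-1,+0), (-4,-4,+0), (+1,-3,+0), (-5,-1,+0), (+5,-1,+0), (-4,-4,+0), (+1,-3,+0), (-5,-1,+0); they repeat the 4-cycle [(+5,-1,+0), (-4,-4,+0), (+1,-3,+0), (-5,-1,+0)].
step 9: apply (+5,-1,+0) → (5,-26,0)
step 10: apply (-4,-4,+0) → (1,-30,0)
step 11: apply (+1,-3,+0) → (2,-33,0)

(2,-33,0)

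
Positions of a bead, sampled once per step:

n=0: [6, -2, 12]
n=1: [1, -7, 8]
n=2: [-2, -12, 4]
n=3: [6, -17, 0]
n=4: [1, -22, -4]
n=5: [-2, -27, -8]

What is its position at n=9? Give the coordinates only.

[6, -47, -24]

The first coordinate repeats the cycle [6, 1, -2] with period 3; step 9 mod 3 = 0, giving 6.
The second coordinate changes by -5 each step, so at step 9 it is -2 + 9·(-5) = -47.
The third coordinate changes by -4 each step, so at step 9 it is 12 + 9·(-4) = -24.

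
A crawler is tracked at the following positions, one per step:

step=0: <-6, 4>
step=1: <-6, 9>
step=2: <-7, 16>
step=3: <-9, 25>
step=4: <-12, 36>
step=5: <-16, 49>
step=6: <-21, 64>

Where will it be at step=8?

<-34, 100>

Successive displacements: <+0, +5>, <-1, +7>, <-2, +9>, <-3, +11>, <-4, +13>, <-5, +15> — each changes by <-1, +2>.
step 7: <-21, 64> + <-6, +17> → <-27, 81>
step 8: <-27, 81> + <-7, +19> → <-34, 100>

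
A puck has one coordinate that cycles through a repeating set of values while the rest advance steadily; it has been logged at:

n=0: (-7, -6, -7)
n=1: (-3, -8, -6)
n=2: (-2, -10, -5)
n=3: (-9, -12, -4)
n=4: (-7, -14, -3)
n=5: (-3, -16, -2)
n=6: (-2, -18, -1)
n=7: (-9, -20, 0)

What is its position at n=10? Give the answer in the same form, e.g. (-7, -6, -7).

First: cycles through -7, -3, -2, -9 every 4 steps. Step 10 lands at position 2 of the cycle → -2.
Second: linear, -2 per step → -26 at step 10.
Third: linear, +1 per step → 3 at step 10.

(-2, -26, 3)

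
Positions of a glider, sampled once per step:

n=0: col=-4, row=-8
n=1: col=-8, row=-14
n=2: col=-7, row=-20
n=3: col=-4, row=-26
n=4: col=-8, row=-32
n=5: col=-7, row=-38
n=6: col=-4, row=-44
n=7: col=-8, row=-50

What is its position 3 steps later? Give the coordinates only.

Col: cycles through -4, -8, -7 every 3 steps. Step 10 lands at position 1 of the cycle → -8.
Row: linear, -6 per step → -68 at step 10.

col=-8, row=-68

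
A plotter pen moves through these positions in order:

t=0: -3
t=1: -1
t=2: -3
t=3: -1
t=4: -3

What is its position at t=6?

-3

Consecutive displacements +2, -2, +2, -2 scale by a factor of -1 each step.
step 5: -3 + 2 → -1
step 6: -1 − 2 → -3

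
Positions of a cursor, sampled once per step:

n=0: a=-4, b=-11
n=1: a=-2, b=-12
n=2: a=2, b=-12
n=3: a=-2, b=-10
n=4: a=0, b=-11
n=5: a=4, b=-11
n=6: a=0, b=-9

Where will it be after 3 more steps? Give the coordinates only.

Step-to-step displacements: (+2,-1), (+4,+0), (-4,+2), (+2,-1), (+4,+0), (-4,+2) — a repeating cycle of length 3.
step 7: apply (+2,-1) → a=2, b=-10
step 8: apply (+4,+0) → a=6, b=-10
step 9: apply (-4,+2) → a=2, b=-8

a=2, b=-8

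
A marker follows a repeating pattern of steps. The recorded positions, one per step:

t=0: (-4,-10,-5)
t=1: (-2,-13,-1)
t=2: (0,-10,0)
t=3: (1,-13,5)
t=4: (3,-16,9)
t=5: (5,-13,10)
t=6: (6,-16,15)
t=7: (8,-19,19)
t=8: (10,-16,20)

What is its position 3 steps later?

(15,-19,30)

Differencing gives (+2,-3,+4), (+2,+3,+1), (+1,-3,+5), (+2,-3,+4), (+2,+3,+1), (+1,-3,+5), (+2,-3,+4), (+2,+3,+1). This is the pattern (+2,-3,+4), (+2,+3,+1), (+1,-3,+5) repeated.
step 9: apply (+1,-3,+5) → (11,-19,25)
step 10: apply (+2,-3,+4) → (13,-22,29)
step 11: apply (+2,+3,+1) → (15,-19,30)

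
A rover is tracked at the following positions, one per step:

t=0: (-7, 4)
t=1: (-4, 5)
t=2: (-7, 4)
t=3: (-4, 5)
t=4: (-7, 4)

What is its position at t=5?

(-4, 5)

Step-to-step displacements: (+3, +1), (-3, -1), (+3, +1), (-3, -1); each is -1× the previous.
step 5: (-7, 4) + (+3, +1) → (-4, 5)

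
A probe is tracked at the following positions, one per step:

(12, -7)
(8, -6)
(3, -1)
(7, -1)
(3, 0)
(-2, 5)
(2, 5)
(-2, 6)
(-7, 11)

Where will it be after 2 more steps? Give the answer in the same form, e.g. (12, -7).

(-7, 12)

Differencing gives (-4, +1), (-5, +5), (+4, +0), (-4, +1), (-5, +5), (+4, +0), (-4, +1), (-5, +5). This is the pattern (-4, +1), (-5, +5), (+4, +0) repeated.
step 9: apply (+4, +0) → (-3, 11)
step 10: apply (-4, +1) → (-7, 12)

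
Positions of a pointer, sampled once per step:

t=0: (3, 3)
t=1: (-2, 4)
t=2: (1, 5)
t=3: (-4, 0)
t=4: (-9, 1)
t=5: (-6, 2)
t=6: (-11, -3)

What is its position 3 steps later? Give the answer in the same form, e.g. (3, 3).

Differencing gives (-5, +1), (+3, +1), (-5, -5), (-5, +1), (+3, +1), (-5, -5). This is the pattern (-5, +1), (+3, +1), (-5, -5) repeated.
step 7: apply (-5, +1) → (-16, -2)
step 8: apply (+3, +1) → (-13, -1)
step 9: apply (-5, -5) → (-18, -6)

(-18, -6)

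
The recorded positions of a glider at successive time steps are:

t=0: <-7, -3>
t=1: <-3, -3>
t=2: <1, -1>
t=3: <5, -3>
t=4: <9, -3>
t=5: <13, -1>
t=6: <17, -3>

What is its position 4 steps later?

<33, -3>

The first coordinate changes by +4 each step, so at step 10 it is -7 + 10·(4) = 33.
The second coordinate repeats the cycle [-3, -3, -1] with period 3; step 10 mod 3 = 1, giving -3.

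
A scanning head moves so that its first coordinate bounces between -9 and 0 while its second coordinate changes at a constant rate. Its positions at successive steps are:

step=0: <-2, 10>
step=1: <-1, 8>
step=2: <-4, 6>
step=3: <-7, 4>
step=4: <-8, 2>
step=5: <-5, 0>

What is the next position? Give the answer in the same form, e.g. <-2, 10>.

<-2, -2>

The first coordinate travels 3 per step and bounces off the walls at -9 and 0.
  step 6: -5 → -2
The second coordinate changes by -2 each step: at step 6 it is -2.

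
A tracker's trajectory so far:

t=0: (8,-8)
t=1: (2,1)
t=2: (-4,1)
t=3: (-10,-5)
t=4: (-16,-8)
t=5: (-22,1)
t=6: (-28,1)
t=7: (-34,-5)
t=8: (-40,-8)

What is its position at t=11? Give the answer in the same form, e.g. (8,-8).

The first coordinate changes by -6 each step, so at step 11 it is 8 + 11·(-6) = -58.
The second coordinate repeats the cycle [-8, 1, 1, -5] with period 4; step 11 mod 4 = 3, giving -5.

(-58,-5)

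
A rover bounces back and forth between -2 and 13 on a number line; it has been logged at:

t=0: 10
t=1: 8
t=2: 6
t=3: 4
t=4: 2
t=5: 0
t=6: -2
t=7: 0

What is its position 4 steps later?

8

The value reflects between -2 and 13, moving 2 per step.
  step 8: 0 → 2
  step 9: 2 → 4
  step 10: 4 → 6
  step 11: 6 → 8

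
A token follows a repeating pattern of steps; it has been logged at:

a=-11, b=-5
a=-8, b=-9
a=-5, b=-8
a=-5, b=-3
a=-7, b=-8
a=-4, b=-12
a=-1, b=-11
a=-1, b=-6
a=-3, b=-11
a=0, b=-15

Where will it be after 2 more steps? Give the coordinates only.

Step-to-step displacements: (+3,-4), (+3,+1), (+0,+5), (-2,-5), (+3,-4), (+3,+1), (+0,+5), (-2,-5), (+3,-4) — a repeating cycle of length 4.
step 10: apply (+3,+1) → a=3, b=-14
step 11: apply (+0,+5) → a=3, b=-9

a=3, b=-9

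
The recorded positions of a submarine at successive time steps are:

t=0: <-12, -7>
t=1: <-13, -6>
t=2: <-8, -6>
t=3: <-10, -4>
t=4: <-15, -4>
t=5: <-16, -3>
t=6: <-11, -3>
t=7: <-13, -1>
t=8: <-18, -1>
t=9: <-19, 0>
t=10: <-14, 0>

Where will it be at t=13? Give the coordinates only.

Differencing gives <-1, +1>, <+5, +0>, <-2, +2>, <-5, +0>, <-1, +1>, <+5, +0>, <-2, +2>, <-5, +0>, <-1, +1>, <+5, +0>. This is the pattern <-1, +1>, <+5, +0>, <-2, +2>, <-5, +0> repeated.
step 11: apply <-2, +2> → <-16, 2>
step 12: apply <-5, +0> → <-21, 2>
step 13: apply <-1, +1> → <-22, 3>

<-22, 3>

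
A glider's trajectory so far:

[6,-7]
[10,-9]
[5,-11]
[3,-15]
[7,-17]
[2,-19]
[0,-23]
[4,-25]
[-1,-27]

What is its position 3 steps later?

Step-to-step displacements: [+4,-2], [-5,-2], [-2,-4], [+4,-2], [-5,-2], [-2,-4], [+4,-2], [-5,-2] — a repeating cycle of length 3.
step 9: apply [-2,-4] → [-3,-31]
step 10: apply [+4,-2] → [1,-33]
step 11: apply [-5,-2] → [-4,-35]

[-4,-35]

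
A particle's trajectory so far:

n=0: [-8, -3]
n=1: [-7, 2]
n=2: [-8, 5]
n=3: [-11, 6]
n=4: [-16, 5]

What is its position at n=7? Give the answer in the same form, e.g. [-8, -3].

[-43, -10]

First differences are [+1, +5], [-1, +3], [-3, +1], [-5, -1]; their common second difference is [-2, -2] (constant acceleration).
step 5: [-16, 5] + [-7, -3] → [-23, 2]
step 6: [-23, 2] + [-9, -5] → [-32, -3]
step 7: [-32, -3] + [-11, -7] → [-43, -10]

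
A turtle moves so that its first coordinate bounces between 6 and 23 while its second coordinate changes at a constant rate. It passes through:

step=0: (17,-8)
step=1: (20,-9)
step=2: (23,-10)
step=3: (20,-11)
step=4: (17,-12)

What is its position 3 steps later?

(8,-15)

The first coordinate travels 3 per step and bounces off the walls at 6 and 23.
  step 5: 17 → 14
  step 6: 14 → 11
  step 7: 11 → 8
The second coordinate changes by -1 each step: at step 7 it is -15.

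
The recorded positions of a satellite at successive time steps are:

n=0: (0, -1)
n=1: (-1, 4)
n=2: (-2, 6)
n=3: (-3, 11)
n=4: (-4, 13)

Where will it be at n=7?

The moves between consecutive positions are (-1, +5), (-1, +2), (-1, +5), (-1, +2); they repeat the 2-cycle [(-1, +5), (-1, +2)].
step 5: apply (-1, +5) → (-5, 18)
step 6: apply (-1, +2) → (-6, 20)
step 7: apply (-1, +5) → (-7, 25)

(-7, 25)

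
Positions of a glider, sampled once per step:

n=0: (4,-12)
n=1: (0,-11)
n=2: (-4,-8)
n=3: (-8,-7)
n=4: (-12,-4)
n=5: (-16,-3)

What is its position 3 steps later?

(-28,4)

Step-to-step displacements: (-4,+1), (-4,+3), (-4,+1), (-4,+3), (-4,+1) — a repeating cycle of length 2.
step 6: apply (-4,+3) → (-20,0)
step 7: apply (-4,+1) → (-24,1)
step 8: apply (-4,+3) → (-28,4)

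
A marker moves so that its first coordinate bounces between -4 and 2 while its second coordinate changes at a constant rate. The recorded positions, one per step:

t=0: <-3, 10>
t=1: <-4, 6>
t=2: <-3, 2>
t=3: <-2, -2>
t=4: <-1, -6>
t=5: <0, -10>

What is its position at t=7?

The first coordinate reflects between -4 and 2, moving 1 per step.
  step 6: 0 → 1
  step 7: 1 → 2
The second coordinate changes by -4 each step: at step 7 it is -18.

<2, -18>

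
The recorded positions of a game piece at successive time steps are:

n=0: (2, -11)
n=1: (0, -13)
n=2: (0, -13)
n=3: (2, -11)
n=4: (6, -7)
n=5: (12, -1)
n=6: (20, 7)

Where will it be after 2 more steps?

(42, 29)

Taking differences between consecutive positions: (-2, -2), (+0, +0), (+2, +2), (+4, +4), (+6, +6), (+8, +8). These grow by (+2, +2) each step.
step 7: (20, 7) + (+10, +10) → (30, 17)
step 8: (30, 17) + (+12, +12) → (42, 29)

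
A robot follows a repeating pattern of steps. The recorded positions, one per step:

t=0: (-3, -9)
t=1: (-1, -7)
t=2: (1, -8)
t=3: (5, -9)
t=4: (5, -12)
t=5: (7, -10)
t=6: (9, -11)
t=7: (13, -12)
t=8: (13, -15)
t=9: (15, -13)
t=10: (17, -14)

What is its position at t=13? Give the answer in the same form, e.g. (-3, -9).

Step-to-step displacements: (+2, +2), (+2, -1), (+4, -1), (+0, -3), (+2, +2), (+2, -1), (+4, -1), (+0, -3), (+2, +2), (+2, -1) — a repeating cycle of length 4.
step 11: apply (+4, -1) → (21, -15)
step 12: apply (+0, -3) → (21, -18)
step 13: apply (+2, +2) → (23, -16)

(23, -16)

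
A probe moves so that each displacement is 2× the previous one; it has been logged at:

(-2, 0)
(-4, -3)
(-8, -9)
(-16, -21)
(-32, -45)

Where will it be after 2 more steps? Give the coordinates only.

Consecutive displacements (-2, -3), (-4, -6), (-8, -12), (-16, -24) scale by a factor of 2 each step.
step 5: (-32, -45) + (-32, -48) → (-64, -93)
step 6: (-64, -93) + (-64, -96) → (-128, -189)

(-128, -189)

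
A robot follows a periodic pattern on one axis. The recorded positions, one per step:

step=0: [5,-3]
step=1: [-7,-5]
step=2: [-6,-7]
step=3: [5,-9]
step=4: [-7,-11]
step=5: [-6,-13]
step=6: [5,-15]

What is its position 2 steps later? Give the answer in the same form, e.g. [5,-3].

[-6,-19]

The first coordinate repeats the cycle [5, -7, -6] with period 3; step 8 mod 3 = 2, giving -6.
The second coordinate changes by -2 each step, so at step 8 it is -3 + 8·(-2) = -19.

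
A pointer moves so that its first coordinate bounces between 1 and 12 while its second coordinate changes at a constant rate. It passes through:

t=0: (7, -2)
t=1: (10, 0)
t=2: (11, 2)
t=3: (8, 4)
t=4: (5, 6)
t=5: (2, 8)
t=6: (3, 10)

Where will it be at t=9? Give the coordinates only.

(12, 16)

The first coordinate reflects between 1 and 12, moving 3 per step.
  step 7: 3 → 6
  step 8: 6 → 9
  step 9: 9 → 12
The second coordinate changes by +2 each step: at step 9 it is 16.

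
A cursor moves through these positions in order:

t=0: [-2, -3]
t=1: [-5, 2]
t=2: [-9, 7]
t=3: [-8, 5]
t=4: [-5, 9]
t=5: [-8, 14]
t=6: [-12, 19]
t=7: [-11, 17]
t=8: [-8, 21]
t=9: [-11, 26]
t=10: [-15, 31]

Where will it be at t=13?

The moves between consecutive positions are [-3, +5], [-4, +5], [+1, -2], [+3, +4], [-3, +5], [-4, +5], [+1, -2], [+3, +4], [-3, +5], [-4, +5]; they repeat the 4-cycle [[-3, +5], [-4, +5], [+1, -2], [+3, +4]].
step 11: apply [+1, -2] → [-14, 29]
step 12: apply [+3, +4] → [-11, 33]
step 13: apply [-3, +5] → [-14, 38]

[-14, 38]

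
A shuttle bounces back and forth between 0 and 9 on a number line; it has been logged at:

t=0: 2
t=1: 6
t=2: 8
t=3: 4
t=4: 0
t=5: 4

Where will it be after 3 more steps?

2

The value reflects between 0 and 9, moving 4 per step.
  step 6: 4 → 8
  step 7: 8 → 6
  step 8: 6 → 2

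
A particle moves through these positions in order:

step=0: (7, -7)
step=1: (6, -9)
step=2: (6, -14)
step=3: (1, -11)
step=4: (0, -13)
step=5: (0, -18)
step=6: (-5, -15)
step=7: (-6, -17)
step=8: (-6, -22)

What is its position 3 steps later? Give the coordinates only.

The moves between consecutive positions are (-1, -2), (+0, -5), (-5, +3), (-1, -2), (+0, -5), (-5, +3), (-1, -2), (+0, -5); they repeat the 3-cycle [(-1, -2), (+0, -5), (-5, +3)].
step 9: apply (-5, +3) → (-11, -19)
step 10: apply (-1, -2) → (-12, -21)
step 11: apply (+0, -5) → (-12, -26)

(-12, -26)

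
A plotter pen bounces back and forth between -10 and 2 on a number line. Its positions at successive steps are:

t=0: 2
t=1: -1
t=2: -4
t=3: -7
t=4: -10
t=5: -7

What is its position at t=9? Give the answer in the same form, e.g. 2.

The value reflects between -10 and 2, moving 3 per step.
  step 6: -7 → -4
  step 7: -4 → -1
  step 8: -1 → 2
  step 9: 2 → -1

-1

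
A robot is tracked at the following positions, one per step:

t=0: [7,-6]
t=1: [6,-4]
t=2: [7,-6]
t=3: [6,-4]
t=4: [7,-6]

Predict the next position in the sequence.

The jumps are [-1,+2], [+1,-2], [-1,+2], [+1,-2] — a geometric progression with ratio -1.
step 5: [7,-6] + [-1,+2] → [6,-4]

[6,-4]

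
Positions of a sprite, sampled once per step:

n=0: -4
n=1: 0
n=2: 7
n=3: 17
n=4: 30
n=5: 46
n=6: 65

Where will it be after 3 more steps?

Taking differences between consecutive positions: +4, +7, +10, +13, +16, +19. These grow by +3 each step.
step 7: 65 + 22 → 87
step 8: 87 + 25 → 112
step 9: 112 + 28 → 140

140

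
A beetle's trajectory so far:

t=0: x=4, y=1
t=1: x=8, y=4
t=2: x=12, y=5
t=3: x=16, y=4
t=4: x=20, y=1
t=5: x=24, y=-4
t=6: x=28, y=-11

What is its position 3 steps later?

Successive displacements: (+4, +3), (+4, +1), (+4, -1), (+4, -3), (+4, -5), (+4, -7) — each changes by (+0, -2).
step 7: x=28, y=-11 + (+4, -9) → x=32, y=-20
step 8: x=32, y=-20 + (+4, -11) → x=36, y=-31
step 9: x=36, y=-31 + (+4, -13) → x=40, y=-44

x=40, y=-44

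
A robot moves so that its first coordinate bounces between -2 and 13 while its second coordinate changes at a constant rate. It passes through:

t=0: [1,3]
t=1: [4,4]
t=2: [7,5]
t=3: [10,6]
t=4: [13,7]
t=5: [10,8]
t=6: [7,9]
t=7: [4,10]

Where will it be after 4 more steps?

[4,14]

The first coordinate travels 3 per step and bounces off the walls at -2 and 13.
  step 8: 4 → 1
  step 9: 1 → -2
  step 10: -2 → 1
  step 11: 1 → 4
The second coordinate changes by +1 each step: at step 11 it is 14.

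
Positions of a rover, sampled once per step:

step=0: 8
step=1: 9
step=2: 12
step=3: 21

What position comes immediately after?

48

The jumps are +1, +3, +9 — a geometric progression with ratio 3.
step 4: 21 + 27 → 48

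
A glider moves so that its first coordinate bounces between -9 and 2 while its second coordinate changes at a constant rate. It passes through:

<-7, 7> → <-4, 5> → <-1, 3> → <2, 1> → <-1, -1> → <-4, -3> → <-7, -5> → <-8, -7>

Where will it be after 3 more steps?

<1, -13>

The first coordinate reflects between -9 and 2, moving 3 per step.
  step 8: -8 → -5
  step 9: -5 → -2
  step 10: -2 → 1
The second coordinate changes by -2 each step: at step 10 it is -13.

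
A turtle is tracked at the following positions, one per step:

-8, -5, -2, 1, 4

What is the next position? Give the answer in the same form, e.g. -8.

7

Constant displacement of +3 per step.
step 5: 4 + 3 → 7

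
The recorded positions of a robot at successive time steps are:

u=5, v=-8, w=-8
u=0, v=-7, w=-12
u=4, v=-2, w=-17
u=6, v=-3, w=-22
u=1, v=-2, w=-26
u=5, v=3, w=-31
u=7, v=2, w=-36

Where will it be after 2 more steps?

Step-to-step displacements: (-5, +1, -4), (+4, +5, -5), (+2, -1, -5), (-5, +1, -4), (+4, +5, -5), (+2, -1, -5) — a repeating cycle of length 3.
step 7: apply (-5, +1, -4) → u=2, v=3, w=-40
step 8: apply (+4, +5, -5) → u=6, v=8, w=-45

u=6, v=8, w=-45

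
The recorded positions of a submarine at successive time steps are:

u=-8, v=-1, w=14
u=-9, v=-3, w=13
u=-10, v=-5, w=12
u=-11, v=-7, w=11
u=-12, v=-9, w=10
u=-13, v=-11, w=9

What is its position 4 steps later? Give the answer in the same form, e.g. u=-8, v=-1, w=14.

u=-17, v=-19, w=5

Constant displacement of (-1, -2, -1) per step.
step 6: u=-13, v=-11, w=9 + (-1, -2, -1) → u=-14, v=-13, w=8
step 7: u=-14, v=-13, w=8 + (-1, -2, -1) → u=-15, v=-15, w=7
step 8: u=-15, v=-15, w=7 + (-1, -2, -1) → u=-16, v=-17, w=6
step 9: u=-16, v=-17, w=6 + (-1, -2, -1) → u=-17, v=-19, w=5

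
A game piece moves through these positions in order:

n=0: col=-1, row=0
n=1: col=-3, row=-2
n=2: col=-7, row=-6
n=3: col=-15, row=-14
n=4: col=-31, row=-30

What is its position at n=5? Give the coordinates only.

col=-63, row=-62

Consecutive displacements (-2, -2), (-4, -4), (-8, -8), (-16, -16) scale by a factor of 2 each step.
step 5: col=-31, row=-30 + (-32, -32) → col=-63, row=-62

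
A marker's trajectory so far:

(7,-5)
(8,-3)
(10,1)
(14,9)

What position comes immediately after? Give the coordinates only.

(22,25)

The jumps are (+1,+2), (+2,+4), (+4,+8) — a geometric progression with ratio 2.
step 4: (14,9) + (+8,+16) → (22,25)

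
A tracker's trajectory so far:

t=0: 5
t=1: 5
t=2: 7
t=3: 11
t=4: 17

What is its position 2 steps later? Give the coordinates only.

35

Successive displacements: +0, +2, +4, +6 — each changes by +2.
step 5: 17 + 8 → 25
step 6: 25 + 10 → 35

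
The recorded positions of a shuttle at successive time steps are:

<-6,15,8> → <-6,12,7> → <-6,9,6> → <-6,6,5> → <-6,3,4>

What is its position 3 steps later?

Constant displacement of <+0,-3,-1> per step.
step 5: <-6,3,4> + <+0,-3,-1> → <-6,0,3>
step 6: <-6,0,3> + <+0,-3,-1> → <-6,-3,2>
step 7: <-6,-3,2> + <+0,-3,-1> → <-6,-6,1>

<-6,-6,1>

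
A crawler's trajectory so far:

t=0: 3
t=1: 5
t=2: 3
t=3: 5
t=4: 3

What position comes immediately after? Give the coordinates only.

5

The jumps are +2, -2, +2, -2 — a geometric progression with ratio -1.
step 5: 3 + 2 → 5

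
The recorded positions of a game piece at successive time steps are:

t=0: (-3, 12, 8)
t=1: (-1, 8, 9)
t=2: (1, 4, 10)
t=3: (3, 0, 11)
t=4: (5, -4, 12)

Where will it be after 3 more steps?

(11, -16, 15)

Constant displacement of (+2, -4, +1) per step.
step 5: (5, -4, 12) + (+2, -4, +1) → (7, -8, 13)
step 6: (7, -8, 13) + (+2, -4, +1) → (9, -12, 14)
step 7: (9, -12, 14) + (+2, -4, +1) → (11, -16, 15)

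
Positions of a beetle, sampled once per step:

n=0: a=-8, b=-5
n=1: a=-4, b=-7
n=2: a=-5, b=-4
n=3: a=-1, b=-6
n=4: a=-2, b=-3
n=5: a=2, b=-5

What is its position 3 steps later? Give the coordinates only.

Differencing gives (+4, -2), (-1, +3), (+4, -2), (-1, +3), (+4, -2). This is the pattern (+4, -2), (-1, +3) repeated.
step 6: apply (-1, +3) → a=1, b=-2
step 7: apply (+4, -2) → a=5, b=-4
step 8: apply (-1, +3) → a=4, b=-1

a=4, b=-1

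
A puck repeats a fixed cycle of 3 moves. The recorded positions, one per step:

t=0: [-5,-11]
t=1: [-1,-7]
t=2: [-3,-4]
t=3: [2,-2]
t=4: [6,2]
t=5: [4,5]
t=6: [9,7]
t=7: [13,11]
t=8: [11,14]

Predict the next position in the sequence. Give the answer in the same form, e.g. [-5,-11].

[16,16]

Step-to-step displacements: [+4,+4], [-2,+3], [+5,+2], [+4,+4], [-2,+3], [+5,+2], [+4,+4], [-2,+3] — a repeating cycle of length 3.
step 9: apply [+5,+2] → [16,16]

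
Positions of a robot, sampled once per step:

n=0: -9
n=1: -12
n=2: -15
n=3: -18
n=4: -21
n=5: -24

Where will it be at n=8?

-33

The position changes by -3 every step.
step 6: -24 − 3 → -27
step 7: -27 − 3 → -30
step 8: -30 − 3 → -33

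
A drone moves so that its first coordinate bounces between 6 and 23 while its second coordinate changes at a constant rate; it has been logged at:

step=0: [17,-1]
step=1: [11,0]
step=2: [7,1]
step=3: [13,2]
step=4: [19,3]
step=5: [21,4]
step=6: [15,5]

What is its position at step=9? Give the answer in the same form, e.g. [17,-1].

[15,8]

The first coordinate travels 6 per step and bounces off the walls at 6 and 23.
  step 7: 15 → 9
  step 8: 9 → 9
  step 9: 9 → 15
The second coordinate changes by +1 each step: at step 9 it is 8.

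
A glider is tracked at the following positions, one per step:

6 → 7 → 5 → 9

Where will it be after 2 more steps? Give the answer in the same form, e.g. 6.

17

The jumps are +1, -2, +4 — a geometric progression with ratio -2.
step 4: 9 − 8 → 1
step 5: 1 + 16 → 17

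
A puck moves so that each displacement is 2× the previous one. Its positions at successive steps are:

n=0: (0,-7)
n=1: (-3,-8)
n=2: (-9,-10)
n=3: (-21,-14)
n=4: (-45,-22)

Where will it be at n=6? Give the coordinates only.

Consecutive displacements (-3,-1), (-6,-2), (-12,-4), (-24,-8) scale by a factor of 2 each step.
step 5: (-45,-22) + (-48,-16) → (-93,-38)
step 6: (-93,-38) + (-96,-32) → (-189,-70)

(-189,-70)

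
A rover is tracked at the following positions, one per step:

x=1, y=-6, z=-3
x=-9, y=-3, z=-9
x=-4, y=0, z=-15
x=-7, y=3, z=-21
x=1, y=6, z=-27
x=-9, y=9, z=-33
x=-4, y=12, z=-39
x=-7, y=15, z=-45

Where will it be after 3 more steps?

X: cycles through 1, -9, -4, -7 every 4 steps. Step 10 lands at position 2 of the cycle → -4.
Y: linear, +3 per step → 24 at step 10.
Z: linear, -6 per step → -63 at step 10.

x=-4, y=24, z=-63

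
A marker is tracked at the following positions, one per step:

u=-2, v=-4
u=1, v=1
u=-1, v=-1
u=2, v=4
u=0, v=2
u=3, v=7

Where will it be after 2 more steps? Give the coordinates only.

u=4, v=10

The moves between consecutive positions are (+3, +5), (-2, -2), (+3, +5), (-2, -2), (+3, +5); they repeat the 2-cycle [(+3, +5), (-2, -2)].
step 6: apply (-2, -2) → u=1, v=5
step 7: apply (+3, +5) → u=4, v=10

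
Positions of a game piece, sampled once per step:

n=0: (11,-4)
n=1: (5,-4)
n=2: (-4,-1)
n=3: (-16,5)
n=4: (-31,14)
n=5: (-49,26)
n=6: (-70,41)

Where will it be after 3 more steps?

(-151,104)

First differences are (-6,+0), (-9,+3), (-12,+6), (-15,+9), (-18,+12), (-21,+15); their common second difference is (-3,+3) (constant acceleration).
step 7: (-70,41) + (-24,+18) → (-94,59)
step 8: (-94,59) + (-27,+21) → (-121,80)
step 9: (-121,80) + (-30,+24) → (-151,104)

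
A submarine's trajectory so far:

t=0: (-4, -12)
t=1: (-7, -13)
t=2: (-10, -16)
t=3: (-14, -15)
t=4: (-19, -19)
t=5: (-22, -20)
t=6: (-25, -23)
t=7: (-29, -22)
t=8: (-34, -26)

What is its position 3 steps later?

(-44, -29)

The moves between consecutive positions are (-3, -1), (-3, -3), (-4, +1), (-5, -4), (-3, -1), (-3, -3), (-4, +1), (-5, -4); they repeat the 4-cycle [(-3, -1), (-3, -3), (-4, +1), (-5, -4)].
step 9: apply (-3, -1) → (-37, -27)
step 10: apply (-3, -3) → (-40, -30)
step 11: apply (-4, +1) → (-44, -29)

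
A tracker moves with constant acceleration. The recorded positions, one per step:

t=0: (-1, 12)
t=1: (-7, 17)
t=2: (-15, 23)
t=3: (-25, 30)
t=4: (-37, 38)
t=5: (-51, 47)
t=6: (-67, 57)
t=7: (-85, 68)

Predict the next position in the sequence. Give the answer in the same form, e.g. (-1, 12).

Taking differences between consecutive positions: (-6, +5), (-8, +6), (-10, +7), (-12, +8), (-14, +9), (-16, +10), (-18, +11). These grow by (-2, +1) each step.
step 8: (-85, 68) + (-20, +12) → (-105, 80)

(-105, 80)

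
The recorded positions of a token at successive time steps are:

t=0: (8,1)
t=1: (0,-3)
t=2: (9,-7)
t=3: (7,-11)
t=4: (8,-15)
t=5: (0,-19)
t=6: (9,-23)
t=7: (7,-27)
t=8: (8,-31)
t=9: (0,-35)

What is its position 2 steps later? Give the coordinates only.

(7,-43)

The first coordinate repeats the cycle [8, 0, 9, 7] with period 4; step 11 mod 4 = 3, giving 7.
The second coordinate changes by -4 each step, so at step 11 it is 1 + 11·(-4) = -43.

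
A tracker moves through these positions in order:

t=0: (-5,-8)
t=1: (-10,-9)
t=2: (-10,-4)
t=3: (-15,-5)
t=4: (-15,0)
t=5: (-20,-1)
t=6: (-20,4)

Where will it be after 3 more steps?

(-30,7)

The moves between consecutive positions are (-5,-1), (+0,+5), (-5,-1), (+0,+5), (-5,-1), (+0,+5); they repeat the 2-cycle [(-5,-1), (+0,+5)].
step 7: apply (-5,-1) → (-25,3)
step 8: apply (+0,+5) → (-25,8)
step 9: apply (-5,-1) → (-30,7)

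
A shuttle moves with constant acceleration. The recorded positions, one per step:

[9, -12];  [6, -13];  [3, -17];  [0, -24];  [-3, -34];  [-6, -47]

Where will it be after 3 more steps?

[-15, -104]

First differences are [-3, -1], [-3, -4], [-3, -7], [-3, -10], [-3, -13]; their common second difference is [+0, -3] (constant acceleration).
step 6: [-6, -47] + [-3, -16] → [-9, -63]
step 7: [-9, -63] + [-3, -19] → [-12, -82]
step 8: [-12, -82] + [-3, -22] → [-15, -104]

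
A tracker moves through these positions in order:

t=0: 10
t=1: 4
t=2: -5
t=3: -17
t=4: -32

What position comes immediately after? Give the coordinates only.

-50

Taking differences between consecutive positions: -6, -9, -12, -15. These grow by -3 each step.
step 5: -32 − 18 → -50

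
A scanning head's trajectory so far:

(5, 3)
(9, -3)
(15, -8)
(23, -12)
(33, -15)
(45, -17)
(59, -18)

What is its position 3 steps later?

(113, -15)

Taking differences between consecutive positions: (+4, -6), (+6, -5), (+8, -4), (+10, -3), (+12, -2), (+14, -1). These grow by (+2, +1) each step.
step 7: (59, -18) + (+16, +0) → (75, -18)
step 8: (75, -18) + (+18, +1) → (93, -17)
step 9: (93, -17) + (+20, +2) → (113, -15)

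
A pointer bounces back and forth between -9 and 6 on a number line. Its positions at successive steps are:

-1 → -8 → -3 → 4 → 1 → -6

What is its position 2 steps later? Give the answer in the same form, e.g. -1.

2

The value reflects between -9 and 6, moving 7 per step.
  step 6: -6 → -5
  step 7: -5 → 2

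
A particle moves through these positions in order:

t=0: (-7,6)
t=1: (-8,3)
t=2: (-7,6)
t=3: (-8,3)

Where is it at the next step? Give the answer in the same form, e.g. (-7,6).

(-7,6)

Step-to-step displacements: (-1,-3), (+1,+3), (-1,-3); each is -1× the previous.
step 4: (-8,3) + (+1,+3) → (-7,6)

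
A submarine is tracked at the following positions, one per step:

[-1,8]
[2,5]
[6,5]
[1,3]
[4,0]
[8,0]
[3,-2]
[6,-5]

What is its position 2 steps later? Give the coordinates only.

The moves between consecutive positions are [+3,-3], [+4,+0], [-5,-2], [+3,-3], [+4,+0], [-5,-2], [+3,-3]; they repeat the 3-cycle [[+3,-3], [+4,+0], [-5,-2]].
step 8: apply [+4,+0] → [10,-5]
step 9: apply [-5,-2] → [5,-7]

[5,-7]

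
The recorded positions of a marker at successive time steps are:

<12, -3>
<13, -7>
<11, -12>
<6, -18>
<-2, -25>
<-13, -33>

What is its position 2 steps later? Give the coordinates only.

<-44, -52>

Successive displacements: <+1, -4>, <-2, -5>, <-5, -6>, <-8, -7>, <-11, -8> — each changes by <-3, -1>.
step 6: <-13, -33> + <-14, -9> → <-27, -42>
step 7: <-27, -42> + <-17, -10> → <-44, -52>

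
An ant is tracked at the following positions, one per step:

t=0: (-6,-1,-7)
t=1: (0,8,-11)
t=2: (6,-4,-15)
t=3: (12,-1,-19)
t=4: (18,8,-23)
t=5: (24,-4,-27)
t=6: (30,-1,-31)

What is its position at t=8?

First: linear, +6 per step → 42 at step 8.
Second: cycles through -1, 8, -4 every 3 steps. Step 8 lands at position 2 of the cycle → -4.
Third: linear, -4 per step → -39 at step 8.

(42,-4,-39)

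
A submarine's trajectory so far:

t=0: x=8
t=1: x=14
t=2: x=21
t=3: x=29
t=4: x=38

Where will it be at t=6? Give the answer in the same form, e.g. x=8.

Successive displacements: +6, +7, +8, +9 — each changes by +1.
step 5: 38 + 10 → x=48
step 6: 48 + 11 → x=59

x=59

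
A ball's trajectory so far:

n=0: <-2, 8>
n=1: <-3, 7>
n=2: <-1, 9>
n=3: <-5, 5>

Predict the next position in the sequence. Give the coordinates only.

<3, 13>

The jumps are <-1, -1>, <+2, +2>, <-4, -4> — a geometric progression with ratio -2.
step 4: <-5, 5> + <+8, +8> → <3, 13>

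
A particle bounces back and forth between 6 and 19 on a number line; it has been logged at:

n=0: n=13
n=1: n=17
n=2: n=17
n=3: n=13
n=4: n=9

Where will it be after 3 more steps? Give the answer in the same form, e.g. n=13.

The value travels 4 per step and bounces off the walls at 6 and 19.
  step 5: 9 → 7
  step 6: 7 → 11
  step 7: 11 → 15

n=15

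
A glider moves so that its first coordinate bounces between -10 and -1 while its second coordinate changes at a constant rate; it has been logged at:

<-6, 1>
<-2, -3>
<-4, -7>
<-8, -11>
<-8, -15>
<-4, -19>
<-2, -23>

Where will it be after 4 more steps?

The first coordinate reflects between -10 and -1, moving 4 per step.
  step 7: -2 → -6
  step 8: -6 → -10
  step 9: -10 → -6
  step 10: -6 → -2
The second coordinate changes by -4 each step: at step 10 it is -39.

<-2, -39>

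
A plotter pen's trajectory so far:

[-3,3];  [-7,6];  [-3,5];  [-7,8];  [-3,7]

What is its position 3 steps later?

[-7,12]

The moves between consecutive positions are [-4,+3], [+4,-1], [-4,+3], [+4,-1]; they repeat the 2-cycle [[-4,+3], [+4,-1]].
step 5: apply [-4,+3] → [-7,10]
step 6: apply [+4,-1] → [-3,9]
step 7: apply [-4,+3] → [-7,12]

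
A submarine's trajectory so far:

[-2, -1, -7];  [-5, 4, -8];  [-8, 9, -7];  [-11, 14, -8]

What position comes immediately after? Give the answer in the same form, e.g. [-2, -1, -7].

[-14, 19, -7]

The first coordinate changes by -3 each step, so at step 4 it is -2 + 4·(-3) = -14.
The second coordinate changes by +5 each step, so at step 4 it is -1 + 4·(5) = 19.
The third coordinate repeats the cycle [-7, -8] with period 2; step 4 mod 2 = 0, giving -7.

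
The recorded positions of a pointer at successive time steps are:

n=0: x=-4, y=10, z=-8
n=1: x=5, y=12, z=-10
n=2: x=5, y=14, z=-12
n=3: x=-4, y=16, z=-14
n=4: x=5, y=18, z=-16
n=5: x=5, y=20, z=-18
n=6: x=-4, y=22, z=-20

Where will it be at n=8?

x=5, y=26, z=-24

The x coordinate repeats the cycle [-4, 5, 5] with period 3; step 8 mod 3 = 2, giving 5.
The y coordinate changes by +2 each step, so at step 8 it is 10 + 8·(2) = 26.
The z coordinate changes by -2 each step, so at step 8 it is -8 + 8·(-2) = -24.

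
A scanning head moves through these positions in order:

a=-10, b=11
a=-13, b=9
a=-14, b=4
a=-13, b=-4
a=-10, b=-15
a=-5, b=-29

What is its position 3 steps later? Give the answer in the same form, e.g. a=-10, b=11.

First differences are (-3,-2), (-1,-5), (+1,-8), (+3,-11), (+5,-14); their common second difference is (+2,-3) (constant acceleration).
step 6: a=-5, b=-29 + (+7,-17) → a=2, b=-46
step 7: a=2, b=-46 + (+9,-20) → a=11, b=-66
step 8: a=11, b=-66 + (+11,-23) → a=22, b=-89

a=22, b=-89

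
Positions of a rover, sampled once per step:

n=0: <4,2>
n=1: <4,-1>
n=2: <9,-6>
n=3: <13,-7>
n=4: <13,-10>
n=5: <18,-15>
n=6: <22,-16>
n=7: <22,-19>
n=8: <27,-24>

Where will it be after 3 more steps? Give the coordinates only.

<36,-33>

The moves between consecutive positions are <+0,-3>, <+5,-5>, <+4,-1>, <+0,-3>, <+5,-5>, <+4,-1>, <+0,-3>, <+5,-5>; they repeat the 3-cycle [<+0,-3>, <+5,-5>, <+4,-1>].
step 9: apply <+4,-1> → <31,-25>
step 10: apply <+0,-3> → <31,-28>
step 11: apply <+5,-5> → <36,-33>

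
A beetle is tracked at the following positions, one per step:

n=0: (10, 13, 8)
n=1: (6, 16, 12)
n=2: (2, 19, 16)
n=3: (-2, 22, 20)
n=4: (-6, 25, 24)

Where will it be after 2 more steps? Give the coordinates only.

Each step adds (-4, +3, +4) to the position.
step 5: (-6, 25, 24) + (-4, +3, +4) → (-10, 28, 28)
step 6: (-10, 28, 28) + (-4, +3, +4) → (-14, 31, 32)

(-14, 31, 32)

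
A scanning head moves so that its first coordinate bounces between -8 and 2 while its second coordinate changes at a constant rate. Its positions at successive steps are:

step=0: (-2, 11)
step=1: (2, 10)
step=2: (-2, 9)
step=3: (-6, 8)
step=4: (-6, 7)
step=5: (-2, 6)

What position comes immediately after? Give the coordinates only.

(2, 5)

The first coordinate travels 4 per step and bounces off the walls at -8 and 2.
  step 6: -2 → 2
The second coordinate changes by -1 each step: at step 6 it is 5.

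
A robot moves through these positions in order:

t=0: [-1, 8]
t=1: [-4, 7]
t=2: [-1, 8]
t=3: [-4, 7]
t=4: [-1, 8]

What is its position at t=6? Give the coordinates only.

[-1, 8]

Step-to-step displacements: [-3, -1], [+3, +1], [-3, -1], [+3, +1]; each is -1× the previous.
step 5: [-1, 8] + [-3, -1] → [-4, 7]
step 6: [-4, 7] + [+3, +1] → [-1, 8]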